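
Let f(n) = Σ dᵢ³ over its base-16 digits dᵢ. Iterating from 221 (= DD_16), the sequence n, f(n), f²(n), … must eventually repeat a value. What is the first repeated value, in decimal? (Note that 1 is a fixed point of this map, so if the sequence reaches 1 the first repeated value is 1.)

221 = (13,13)_16 → 13³ + 13³ = 4394
4394 = (1,1,2,10)_16 → 1³ + 1³ + 2³ + 10³ = 1010
1010 = (3,15,2)_16 → 3³ + 15³ + 2³ = 3410
3410 = (13,5,2)_16 → 13³ + 5³ + 2³ = 2330
2330 = (9,1,10)_16 → 9³ + 1³ + 10³ = 1730
1730 = (6,12,2)_16 → 6³ + 12³ + 2³ = 1952
1952 = (7,10,0)_16 → 7³ + 10³ + 0³ = 1343
1343 = (5,3,15)_16 → 5³ + 3³ + 15³ = 3527
3527 = (13,12,7)_16 → 13³ + 12³ + 7³ = 4268
4268 = (1,0,10,12)_16 → 1³ + 0³ + 10³ + 12³ = 2729
2729 = (10,10,9)_16 → 10³ + 10³ + 9³ = 2729  — 2729 already appeared earlier.

2729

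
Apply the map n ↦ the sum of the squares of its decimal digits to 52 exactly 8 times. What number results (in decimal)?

16

52 → 5² + 2² = 29
29 → 2² + 9² = 85
85 → 8² + 5² = 89
89 → 8² + 9² = 145
145 → 1² + 4² + 5² = 42
42 → 4² + 2² = 20
20 → 2² + 0² = 4
4 → 4² = 16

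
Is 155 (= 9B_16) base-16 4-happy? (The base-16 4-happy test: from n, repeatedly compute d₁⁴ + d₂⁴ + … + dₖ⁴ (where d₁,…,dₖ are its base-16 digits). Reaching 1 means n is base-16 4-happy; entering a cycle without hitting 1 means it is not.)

155 = (9,11)_16 → 9⁴ + 11⁴ = 21202
21202 = (5,2,13,2)_16 → 5⁴ + 2⁴ + 13⁴ + 2⁴ = 29218
29218 = (7,2,2,2)_16 → 7⁴ + 2⁴ + 2⁴ + 2⁴ = 2449
2449 = (9,9,1)_16 → 9⁴ + 9⁴ + 1⁴ = 13123
13123 = (3,3,4,3)_16 → 3⁴ + 3⁴ + 4⁴ + 3⁴ = 499
499 = (1,15,3)_16 → 1⁴ + 15⁴ + 3⁴ = 50707
50707 = (12,6,1,3)_16 → 12⁴ + 6⁴ + 1⁴ + 3⁴ = 22114
22114 = (5,6,6,2)_16 → 5⁴ + 6⁴ + 6⁴ + 2⁴ = 3233
3233 = (12,10,1)_16 → 12⁴ + 10⁴ + 1⁴ = 30737
30737 = (7,8,1,1)_16 → 7⁴ + 8⁴ + 1⁴ + 1⁴ = 6499
6499 = (1,9,6,3)_16 → 1⁴ + 9⁴ + 6⁴ + 3⁴ = 7939
7939 = (1,15,0,3)_16 → 1⁴ + 15⁴ + 0⁴ + 3⁴ = 50707  — 50707 already seen; the sequence cycles without reaching 1.

not base-16 4-happy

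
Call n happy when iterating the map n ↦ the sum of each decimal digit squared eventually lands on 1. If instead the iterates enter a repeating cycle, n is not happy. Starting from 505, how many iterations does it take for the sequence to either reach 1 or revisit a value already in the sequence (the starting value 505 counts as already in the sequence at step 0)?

505 → 50
50 → 25
25 → 29
29 → 85
85 → 89
89 → 145
145 → 42
42 → 20
20 → 4
4 → 16
16 → 37
37 → 58
58 → 89  — 89 repeats.
That took 13 steps.

13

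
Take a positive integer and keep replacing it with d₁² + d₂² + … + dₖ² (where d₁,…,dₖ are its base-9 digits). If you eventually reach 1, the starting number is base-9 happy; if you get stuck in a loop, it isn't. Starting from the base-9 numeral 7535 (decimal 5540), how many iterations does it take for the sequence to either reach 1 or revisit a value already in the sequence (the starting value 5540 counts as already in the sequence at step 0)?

7

5540 = (7,5,3,5)_9 → 7² + 5² + 3² + 5² = 49 + 25 + 9 + 25 = 108
108 = (1,3,0)_9 → 1² + 3² + 0² = 1 + 9 + 0 = 10
10 = (1,1)_9 → 1² + 1² = 1 + 1 = 2
2 = (2)_9 → 2² = 4
4 = (4)_9 → 4² = 16
16 = (1,7)_9 → 1² + 7² = 1 + 49 = 50
50 = (5,5)_9 → 5² + 5² = 25 + 25 = 50  — 50 repeats.
That took 7 steps.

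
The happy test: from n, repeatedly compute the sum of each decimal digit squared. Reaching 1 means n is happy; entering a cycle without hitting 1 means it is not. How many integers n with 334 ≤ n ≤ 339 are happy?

334: 334 → 34 → 25 → 29 → 85 → 89 → 145 → 42 → 20 → 4 → 16 → 37 → 58 → 89  — not happy
335: 335 → 43 → 25 → 29 → 85 → 89 → 145 → 42 → 20 → 4 → 16 → 37 → 58 → 89  — not happy
336: 336 → 54 → 41 → 17 → 50 → 25 → 29 → 85 → 89 → 145 → 42 → 20 → 4 → 16 → 37 → 58 → 89  — not happy
337: 337 → 67 → 85 → 89 → 145 → 42 → 20 → 4 → 16 → 37 → 58 → 89  — not happy
338: 338 → 82 → 68 → 100 → 1  — happy
339: 339 → 99 → 162 → 41 → 17 → 50 → 25 → 29 → 85 → 89 → 145 → 42 → 20 → 4 → 16 → 37 → 58 → 89  — not happy
happy: 338

1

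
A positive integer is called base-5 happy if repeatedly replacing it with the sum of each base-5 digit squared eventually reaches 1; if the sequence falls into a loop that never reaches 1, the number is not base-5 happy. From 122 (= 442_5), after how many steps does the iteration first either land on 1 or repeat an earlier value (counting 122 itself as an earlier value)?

122 = (4,4,2)_5 → 4² + 4² + 2² = 36
36 = (1,2,1)_5 → 1² + 2² + 1² = 6
6 = (1,1)_5 → 1² + 1² = 2
2 = (2)_5 → 2² = 4
4 = (4)_5 → 4² = 16
16 = (3,1)_5 → 3² + 1² = 10
10 = (2,0)_5 → 2² + 0² = 4  — 4 repeats.
That took 7 steps.

7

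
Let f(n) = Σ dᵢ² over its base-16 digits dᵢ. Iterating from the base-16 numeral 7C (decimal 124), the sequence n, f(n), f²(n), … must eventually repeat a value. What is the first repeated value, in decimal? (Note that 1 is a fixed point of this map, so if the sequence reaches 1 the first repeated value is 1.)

169

124 = (7,12)_16 → 193
193 = (12,1)_16 → 145
145 = (9,1)_16 → 82
82 = (5,2)_16 → 29
29 = (1,13)_16 → 170
170 = (10,10)_16 → 200
200 = (12,8)_16 → 208
208 = (13,0)_16 → 169
169 = (10,9)_16 → 181
181 = (11,5)_16 → 146
146 = (9,2)_16 → 85
85 = (5,5)_16 → 50
50 = (3,2)_16 → 13
13 = (13)_16 → 169  — 169 already appeared earlier.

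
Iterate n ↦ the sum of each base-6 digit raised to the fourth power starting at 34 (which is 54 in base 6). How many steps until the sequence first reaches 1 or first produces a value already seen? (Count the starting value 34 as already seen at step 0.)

14

34 = (5,4)_6 → 5⁴ + 4⁴ = 625 + 256 = 881
881 = (4,0,2,5)_6 → 4⁴ + 0⁴ + 2⁴ + 5⁴ = 256 + 0 + 16 + 625 = 897
897 = (4,0,5,3)_6 → 4⁴ + 0⁴ + 5⁴ + 3⁴ = 256 + 0 + 625 + 81 = 962
962 = (4,2,4,2)_6 → 4⁴ + 2⁴ + 4⁴ + 2⁴ = 256 + 16 + 256 + 16 = 544
544 = (2,3,0,4)_6 → 2⁴ + 3⁴ + 0⁴ + 4⁴ = 16 + 81 + 0 + 256 = 353
353 = (1,3,4,5)_6 → 1⁴ + 3⁴ + 4⁴ + 5⁴ = 1 + 81 + 256 + 625 = 963
963 = (4,2,4,3)_6 → 4⁴ + 2⁴ + 4⁴ + 3⁴ = 256 + 16 + 256 + 81 = 609
609 = (2,4,5,3)_6 → 2⁴ + 4⁴ + 5⁴ + 3⁴ = 16 + 256 + 625 + 81 = 978
978 = (4,3,1,0)_6 → 4⁴ + 3⁴ + 1⁴ + 0⁴ = 256 + 81 + 1 + 0 = 338
338 = (1,3,2,2)_6 → 1⁴ + 3⁴ + 2⁴ + 2⁴ = 1 + 81 + 16 + 16 = 114
114 = (3,1,0)_6 → 3⁴ + 1⁴ + 0⁴ = 81 + 1 + 0 = 82
82 = (2,1,4)_6 → 2⁴ + 1⁴ + 4⁴ = 16 + 1 + 256 = 273
273 = (1,1,3,3)_6 → 1⁴ + 1⁴ + 3⁴ + 3⁴ = 1 + 1 + 81 + 81 = 164
164 = (4,3,2)_6 → 4⁴ + 3⁴ + 2⁴ = 256 + 81 + 16 = 353  — 353 repeats.
That took 14 steps.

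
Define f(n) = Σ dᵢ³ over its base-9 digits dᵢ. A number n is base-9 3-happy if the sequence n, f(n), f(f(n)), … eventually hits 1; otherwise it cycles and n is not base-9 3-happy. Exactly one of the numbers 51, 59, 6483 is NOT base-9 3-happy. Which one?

6483

51: 51 → 341 → 577 → 345 → 99 → 9 → 1  — reaches 1 (base-9 3-happy)
59: 59 → 341 → 577 → 345 → 99 → 9 → 1  — reaches 1 (base-9 3-happy)
6483: 6483 → 1051 → 883 → 515 → 251 → 539 → 853 → 409 → 189 → 35 → 539  — repeats 539 (not base-9 3-happy)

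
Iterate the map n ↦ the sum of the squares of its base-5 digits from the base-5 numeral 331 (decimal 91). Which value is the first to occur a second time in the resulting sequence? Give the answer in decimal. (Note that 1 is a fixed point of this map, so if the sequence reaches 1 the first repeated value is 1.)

1

91 = (3,3,1)_5 → 3² + 3² + 1² = 19
19 = (3,4)_5 → 3² + 4² = 25
25 = (1,0,0)_5 → 1² + 0² + 0² = 1  — reached the fixed point 1.
1 → 1, so 1 is the first repeated value.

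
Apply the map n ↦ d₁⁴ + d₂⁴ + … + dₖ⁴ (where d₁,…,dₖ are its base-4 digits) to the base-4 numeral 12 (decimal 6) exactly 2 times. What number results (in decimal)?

6 = (1,2)_4 → 17
17 = (1,0,1)_4 → 2

2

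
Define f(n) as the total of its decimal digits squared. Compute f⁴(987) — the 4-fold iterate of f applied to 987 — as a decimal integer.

987 → 9² + 8² + 7² = 194
194 → 1² + 9² + 4² = 98
98 → 9² + 8² = 145
145 → 1² + 4² + 5² = 42

42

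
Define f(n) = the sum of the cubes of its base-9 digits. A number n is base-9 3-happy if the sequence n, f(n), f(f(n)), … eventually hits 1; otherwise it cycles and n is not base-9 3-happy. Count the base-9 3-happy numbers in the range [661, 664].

661: 661 → 577 → 345 → 99 → 9 → 1  — base-9 3-happy
662: 662 → 638 → 1198 → 470 → 476 → 980 → 540 → 432 → 152 → 856 → 128 → 134 → 638  — not base-9 3-happy
663: 663 → 729 → 1  — base-9 3-happy
664: 664 → 856 → 128 → 134 → 638 → 1198 → 470 → 476 → 980 → 540 → 432 → 152 → 856  — not base-9 3-happy
base-9 3-happy: 661, 663

2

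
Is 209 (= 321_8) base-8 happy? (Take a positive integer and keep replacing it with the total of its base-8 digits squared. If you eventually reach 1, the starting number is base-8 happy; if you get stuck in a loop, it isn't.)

209 = (3,2,1)_8 → 3² + 2² + 1² = 9 + 4 + 1 = 14
14 = (1,6)_8 → 1² + 6² = 1 + 36 = 37
37 = (4,5)_8 → 4² + 5² = 16 + 25 = 41
41 = (5,1)_8 → 5² + 1² = 25 + 1 = 26
26 = (3,2)_8 → 3² + 2² = 9 + 4 = 13
13 = (1,5)_8 → 1² + 5² = 1 + 25 = 26  — 26 already seen; the sequence cycles without reaching 1.

not base-8 happy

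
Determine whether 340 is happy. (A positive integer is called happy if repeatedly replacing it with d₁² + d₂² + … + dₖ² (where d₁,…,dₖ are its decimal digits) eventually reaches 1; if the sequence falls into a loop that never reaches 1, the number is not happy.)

not happy

340 → 3² + 4² + 0² = 9 + 16 + 0 = 25
25 → 2² + 5² = 4 + 25 = 29
29 → 2² + 9² = 4 + 81 = 85
85 → 8² + 5² = 64 + 25 = 89
89 → 8² + 9² = 64 + 81 = 145
145 → 1² + 4² + 5² = 1 + 16 + 25 = 42
42 → 4² + 2² = 16 + 4 = 20
20 → 2² + 0² = 4 + 0 = 4
4 → 4² = 16
16 → 1² + 6² = 1 + 36 = 37
37 → 3² + 7² = 9 + 49 = 58
58 → 5² + 8² = 25 + 64 = 89  — 89 already seen; the sequence cycles without reaching 1.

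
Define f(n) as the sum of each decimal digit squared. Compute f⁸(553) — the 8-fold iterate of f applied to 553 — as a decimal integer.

20

553 → 59
59 → 106
106 → 37
37 → 58
58 → 89
89 → 145
145 → 42
42 → 20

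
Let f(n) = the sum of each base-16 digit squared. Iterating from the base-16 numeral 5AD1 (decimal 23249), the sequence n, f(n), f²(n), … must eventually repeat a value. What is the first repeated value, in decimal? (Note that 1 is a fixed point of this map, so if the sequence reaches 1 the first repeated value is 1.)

169

23249 = (5,10,13,1)_16 → 5² + 10² + 13² + 1² = 295
295 = (1,2,7)_16 → 1² + 2² + 7² = 54
54 = (3,6)_16 → 3² + 6² = 45
45 = (2,13)_16 → 2² + 13² = 173
173 = (10,13)_16 → 10² + 13² = 269
269 = (1,0,13)_16 → 1² + 0² + 13² = 170
170 = (10,10)_16 → 10² + 10² = 200
200 = (12,8)_16 → 12² + 8² = 208
208 = (13,0)_16 → 13² + 0² = 169
169 = (10,9)_16 → 10² + 9² = 181
181 = (11,5)_16 → 11² + 5² = 146
146 = (9,2)_16 → 9² + 2² = 85
85 = (5,5)_16 → 5² + 5² = 50
50 = (3,2)_16 → 3² + 2² = 13
13 = (13)_16 → 13² = 169  — 169 already appeared earlier.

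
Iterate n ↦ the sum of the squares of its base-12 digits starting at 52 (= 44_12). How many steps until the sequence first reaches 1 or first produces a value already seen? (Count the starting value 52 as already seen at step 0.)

8

52 = (4,4)_12 → 4² + 4² = 32
32 = (2,8)_12 → 2² + 8² = 68
68 = (5,8)_12 → 5² + 8² = 89
89 = (7,5)_12 → 7² + 5² = 74
74 = (6,2)_12 → 6² + 2² = 40
40 = (3,4)_12 → 3² + 4² = 25
25 = (2,1)_12 → 2² + 1² = 5
5 = (5)_12 → 5² = 25  — 25 repeats.
That took 8 steps.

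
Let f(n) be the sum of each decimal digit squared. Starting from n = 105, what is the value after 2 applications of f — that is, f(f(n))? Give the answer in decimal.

40

105 → 1² + 0² + 5² = 26
26 → 2² + 6² = 40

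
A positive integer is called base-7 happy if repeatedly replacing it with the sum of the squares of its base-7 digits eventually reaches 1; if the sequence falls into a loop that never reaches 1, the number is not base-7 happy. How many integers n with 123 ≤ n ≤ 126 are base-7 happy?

1

123: 123 → 29 → 17 → 13 → 37 → 29  — not base-7 happy
124: 124 → 38 → 34 → 52 → 10 → 10  — not base-7 happy
125: 125 → 49 → 1  — base-7 happy
126: 126 → 20 → 40 → 50 → 2 → 4 → 16 → 8 → 2  — not base-7 happy
base-7 happy: 125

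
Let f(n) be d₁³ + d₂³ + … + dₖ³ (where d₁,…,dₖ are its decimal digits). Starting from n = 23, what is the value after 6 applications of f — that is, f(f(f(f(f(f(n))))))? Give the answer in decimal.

713

23 → 2³ + 3³ = 35
35 → 3³ + 5³ = 152
152 → 1³ + 5³ + 2³ = 134
134 → 1³ + 3³ + 4³ = 92
92 → 9³ + 2³ = 737
737 → 7³ + 3³ + 7³ = 713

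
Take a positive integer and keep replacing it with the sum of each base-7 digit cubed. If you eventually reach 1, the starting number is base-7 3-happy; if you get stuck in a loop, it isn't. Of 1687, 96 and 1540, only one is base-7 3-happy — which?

1687

1687: 1687 → 307 → 433 → 343 → 1  — reaches 1 (base-7 3-happy)
96: 96 → 342 → 648 → 282 → 258 → 342  — repeats 342 (not base-7 3-happy)
1540: 1540 → 118 → 232 → 190 → 244 → 496 → 244  — repeats 244 (not base-7 3-happy)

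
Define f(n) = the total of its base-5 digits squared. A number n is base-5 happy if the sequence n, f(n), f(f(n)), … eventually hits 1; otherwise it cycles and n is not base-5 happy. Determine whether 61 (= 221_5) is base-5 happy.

61 = (2,2,1)_5 → 2² + 2² + 1² = 9
9 = (1,4)_5 → 1² + 4² = 17
17 = (3,2)_5 → 3² + 2² = 13
13 = (2,3)_5 → 2² + 3² = 13  — 13 already seen; the sequence cycles without reaching 1.

not base-5 happy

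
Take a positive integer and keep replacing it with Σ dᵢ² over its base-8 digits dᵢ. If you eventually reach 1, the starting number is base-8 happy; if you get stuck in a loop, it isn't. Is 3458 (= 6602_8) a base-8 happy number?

base-8 happy

3458 = (6,6,0,2)_8 → 6² + 6² + 0² + 2² = 36 + 36 + 0 + 4 = 76
76 = (1,1,4)_8 → 1² + 1² + 4² = 1 + 1 + 16 = 18
18 = (2,2)_8 → 2² + 2² = 4 + 4 = 8
8 = (1,0)_8 → 1² + 0² = 1 + 0 = 1  — reached 1.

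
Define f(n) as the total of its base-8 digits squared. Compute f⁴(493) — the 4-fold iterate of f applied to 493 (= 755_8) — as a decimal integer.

26

493 = (7,5,5)_8 → 7² + 5² + 5² = 49 + 25 + 25 = 99
99 = (1,4,3)_8 → 1² + 4² + 3² = 1 + 16 + 9 = 26
26 = (3,2)_8 → 3² + 2² = 9 + 4 = 13
13 = (1,5)_8 → 1² + 5² = 1 + 25 = 26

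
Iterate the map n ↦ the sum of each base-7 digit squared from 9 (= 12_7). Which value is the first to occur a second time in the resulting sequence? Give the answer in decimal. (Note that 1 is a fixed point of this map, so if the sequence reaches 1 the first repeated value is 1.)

9 = (1,2)_7 → 5
5 = (5)_7 → 25
25 = (3,4)_7 → 25  — 25 already appeared earlier.

25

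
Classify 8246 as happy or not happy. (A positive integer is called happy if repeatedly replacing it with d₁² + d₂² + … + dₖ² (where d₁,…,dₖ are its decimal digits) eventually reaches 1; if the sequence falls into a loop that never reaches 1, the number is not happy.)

not happy

8246 → 120
120 → 5
5 → 25
25 → 29
29 → 85
85 → 89
89 → 145
145 → 42
42 → 20
20 → 4
4 → 16
16 → 37
37 → 58
58 → 89  — 89 already seen; the sequence cycles without reaching 1.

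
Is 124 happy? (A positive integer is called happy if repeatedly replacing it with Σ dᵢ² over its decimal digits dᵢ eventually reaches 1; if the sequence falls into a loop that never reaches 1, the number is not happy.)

not happy

124 → 1² + 2² + 4² = 1 + 4 + 16 = 21
21 → 2² + 1² = 4 + 1 = 5
5 → 5² = 25
25 → 2² + 5² = 4 + 25 = 29
29 → 2² + 9² = 4 + 81 = 85
85 → 8² + 5² = 64 + 25 = 89
89 → 8² + 9² = 64 + 81 = 145
145 → 1² + 4² + 5² = 1 + 16 + 25 = 42
42 → 4² + 2² = 16 + 4 = 20
20 → 2² + 0² = 4 + 0 = 4
4 → 4² = 16
16 → 1² + 6² = 1 + 36 = 37
37 → 3² + 7² = 9 + 49 = 58
58 → 5² + 8² = 25 + 64 = 89  — 89 already seen; the sequence cycles without reaching 1.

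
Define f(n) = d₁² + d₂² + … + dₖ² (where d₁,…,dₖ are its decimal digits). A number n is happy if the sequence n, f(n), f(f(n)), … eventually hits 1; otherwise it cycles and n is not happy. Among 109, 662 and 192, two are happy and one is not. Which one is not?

109: 109 → 82 → 68 → 100 → 1  — reaches 1 (happy)
662: 662 → 76 → 85 → 89 → 145 → 42 → 20 → 4 → 16 → 37 → 58 → 89  — repeats 89 (not happy)
192: 192 → 86 → 100 → 1  — reaches 1 (happy)

662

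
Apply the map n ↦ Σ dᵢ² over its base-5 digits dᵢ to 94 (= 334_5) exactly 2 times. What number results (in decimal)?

18

94 = (3,3,4)_5 → 3² + 3² + 4² = 34
34 = (1,1,4)_5 → 1² + 1² + 4² = 18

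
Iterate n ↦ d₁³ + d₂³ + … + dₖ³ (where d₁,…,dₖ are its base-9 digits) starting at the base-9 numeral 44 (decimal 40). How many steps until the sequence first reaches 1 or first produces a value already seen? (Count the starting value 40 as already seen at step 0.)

40 = (4,4)_9 → 4³ + 4³ = 128
128 = (1,5,2)_9 → 1³ + 5³ + 2³ = 134
134 = (1,5,8)_9 → 1³ + 5³ + 8³ = 638
638 = (7,7,8)_9 → 7³ + 7³ + 8³ = 1198
1198 = (1,5,7,1)_9 → 1³ + 5³ + 7³ + 1³ = 470
470 = (5,7,2)_9 → 5³ + 7³ + 2³ = 476
476 = (5,7,8)_9 → 5³ + 7³ + 8³ = 980
980 = (1,3,0,8)_9 → 1³ + 3³ + 0³ + 8³ = 540
540 = (6,6,0)_9 → 6³ + 6³ + 0³ = 432
432 = (5,3,0)_9 → 5³ + 3³ + 0³ = 152
152 = (1,7,8)_9 → 1³ + 7³ + 8³ = 856
856 = (1,1,5,1)_9 → 1³ + 1³ + 5³ + 1³ = 128  — 128 repeats.
That took 12 steps.

12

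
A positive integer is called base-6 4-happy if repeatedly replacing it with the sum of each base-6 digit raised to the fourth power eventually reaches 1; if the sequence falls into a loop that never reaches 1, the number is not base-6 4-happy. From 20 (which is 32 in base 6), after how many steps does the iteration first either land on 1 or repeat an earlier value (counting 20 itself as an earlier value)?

20 = (3,2)_6 → 3⁴ + 2⁴ = 97
97 = (2,4,1)_6 → 2⁴ + 4⁴ + 1⁴ = 273
273 = (1,1,3,3)_6 → 1⁴ + 1⁴ + 3⁴ + 3⁴ = 164
164 = (4,3,2)_6 → 4⁴ + 3⁴ + 2⁴ = 353
353 = (1,3,4,5)_6 → 1⁴ + 3⁴ + 4⁴ + 5⁴ = 963
963 = (4,2,4,3)_6 → 4⁴ + 2⁴ + 4⁴ + 3⁴ = 609
609 = (2,4,5,3)_6 → 2⁴ + 4⁴ + 5⁴ + 3⁴ = 978
978 = (4,3,1,0)_6 → 4⁴ + 3⁴ + 1⁴ + 0⁴ = 338
338 = (1,3,2,2)_6 → 1⁴ + 3⁴ + 2⁴ + 2⁴ = 114
114 = (3,1,0)_6 → 3⁴ + 1⁴ + 0⁴ = 82
82 = (2,1,4)_6 → 2⁴ + 1⁴ + 4⁴ = 273  — 273 repeats.
That took 11 steps.

11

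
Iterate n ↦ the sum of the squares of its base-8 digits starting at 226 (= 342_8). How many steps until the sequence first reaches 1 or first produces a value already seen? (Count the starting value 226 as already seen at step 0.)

226 = (3,4,2)_8 → 3² + 4² + 2² = 9 + 16 + 4 = 29
29 = (3,5)_8 → 3² + 5² = 9 + 25 = 34
34 = (4,2)_8 → 4² + 2² = 16 + 4 = 20
20 = (2,4)_8 → 2² + 4² = 4 + 16 = 20  — 20 repeats.
That took 4 steps.

4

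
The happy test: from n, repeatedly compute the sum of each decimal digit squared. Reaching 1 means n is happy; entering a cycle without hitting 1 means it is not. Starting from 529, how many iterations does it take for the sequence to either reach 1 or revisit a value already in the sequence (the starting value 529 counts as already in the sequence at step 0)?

529 → 5² + 2² + 9² = 25 + 4 + 81 = 110
110 → 1² + 1² + 0² = 1 + 1 + 0 = 2
2 → 2² = 4
4 → 4² = 16
16 → 1² + 6² = 1 + 36 = 37
37 → 3² + 7² = 9 + 49 = 58
58 → 5² + 8² = 25 + 64 = 89
89 → 8² + 9² = 64 + 81 = 145
145 → 1² + 4² + 5² = 1 + 16 + 25 = 42
42 → 4² + 2² = 16 + 4 = 20
20 → 2² + 0² = 4 + 0 = 4  — 4 repeats.
That took 11 steps.

11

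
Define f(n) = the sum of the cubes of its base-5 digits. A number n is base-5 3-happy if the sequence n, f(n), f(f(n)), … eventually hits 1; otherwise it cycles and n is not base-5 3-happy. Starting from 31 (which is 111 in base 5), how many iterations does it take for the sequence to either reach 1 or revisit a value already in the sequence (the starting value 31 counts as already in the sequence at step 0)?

31 = (1,1,1)_5 → 1³ + 1³ + 1³ = 3
3 = (3)_5 → 3³ = 27
27 = (1,0,2)_5 → 1³ + 0³ + 2³ = 9
9 = (1,4)_5 → 1³ + 4³ = 65
65 = (2,3,0)_5 → 2³ + 3³ + 0³ = 35
35 = (1,2,0)_5 → 1³ + 2³ + 0³ = 9  — 9 repeats.
That took 6 steps.

6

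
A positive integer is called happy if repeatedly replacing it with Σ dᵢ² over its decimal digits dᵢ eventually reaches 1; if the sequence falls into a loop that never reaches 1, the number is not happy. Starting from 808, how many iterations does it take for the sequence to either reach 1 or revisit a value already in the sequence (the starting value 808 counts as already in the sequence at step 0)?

808 → 8² + 0² + 8² = 128
128 → 1² + 2² + 8² = 69
69 → 6² + 9² = 117
117 → 1² + 1² + 7² = 51
51 → 5² + 1² = 26
26 → 2² + 6² = 40
40 → 4² + 0² = 16
16 → 1² + 6² = 37
37 → 3² + 7² = 58
58 → 5² + 8² = 89
89 → 8² + 9² = 145
145 → 1² + 4² + 5² = 42
42 → 4² + 2² = 20
20 → 2² + 0² = 4
4 → 4² = 16  — 16 repeats.
That took 15 steps.

15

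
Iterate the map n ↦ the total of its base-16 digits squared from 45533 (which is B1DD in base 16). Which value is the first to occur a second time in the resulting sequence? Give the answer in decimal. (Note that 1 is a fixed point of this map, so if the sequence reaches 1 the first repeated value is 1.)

45533 = (11,1,13,13)_16 → 11² + 1² + 13² + 13² = 121 + 1 + 169 + 169 = 460
460 = (1,12,12)_16 → 1² + 12² + 12² = 1 + 144 + 144 = 289
289 = (1,2,1)_16 → 1² + 2² + 1² = 1 + 4 + 1 = 6
6 = (6)_16 → 6² = 36
36 = (2,4)_16 → 2² + 4² = 4 + 16 = 20
20 = (1,4)_16 → 1² + 4² = 1 + 16 = 17
17 = (1,1)_16 → 1² + 1² = 1 + 1 = 2
2 = (2)_16 → 2² = 4
4 = (4)_16 → 4² = 16
16 = (1,0)_16 → 1² + 0² = 1 + 0 = 1  — reached the fixed point 1.
1 → 1, so 1 is the first repeated value.

1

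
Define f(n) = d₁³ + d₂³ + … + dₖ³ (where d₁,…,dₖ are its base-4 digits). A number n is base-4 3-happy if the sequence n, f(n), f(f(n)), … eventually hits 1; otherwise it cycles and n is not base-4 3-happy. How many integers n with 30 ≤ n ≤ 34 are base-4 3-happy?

1

30: 30 → 36 → 9 → 9  (repeats 9)
31: 31 → 55 → 55  (repeats 55)
32: 32 → 8 → 8  (repeats 8)
33: 33 → 9 → 9  (repeats 9)
34: 34 → 16 → 1  (reaches 1)
base-4 3-happy: 34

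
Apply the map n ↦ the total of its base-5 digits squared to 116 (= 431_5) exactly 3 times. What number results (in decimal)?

4

116 = (4,3,1)_5 → 4² + 3² + 1² = 26
26 = (1,0,1)_5 → 1² + 0² + 1² = 2
2 = (2)_5 → 2² = 4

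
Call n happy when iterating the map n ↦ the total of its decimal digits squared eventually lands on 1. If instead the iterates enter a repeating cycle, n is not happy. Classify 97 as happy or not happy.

97 → 9² + 7² = 81 + 49 = 130
130 → 1² + 3² + 0² = 1 + 9 + 0 = 10
10 → 1² + 0² = 1 + 0 = 1  — reached 1.

happy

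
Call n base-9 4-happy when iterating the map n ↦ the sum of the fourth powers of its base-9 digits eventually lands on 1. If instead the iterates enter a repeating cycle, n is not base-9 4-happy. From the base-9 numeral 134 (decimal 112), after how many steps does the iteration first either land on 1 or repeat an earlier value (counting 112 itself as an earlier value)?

12

112 = (1,3,4)_9 → 1⁴ + 3⁴ + 4⁴ = 1 + 81 + 256 = 338
338 = (4,1,5)_9 → 4⁴ + 1⁴ + 5⁴ = 256 + 1 + 625 = 882
882 = (1,1,8,0)_9 → 1⁴ + 1⁴ + 8⁴ + 0⁴ = 1 + 1 + 4096 + 0 = 4098
4098 = (5,5,5,3)_9 → 5⁴ + 5⁴ + 5⁴ + 3⁴ = 625 + 625 + 625 + 81 = 1956
1956 = (2,6,1,3)_9 → 2⁴ + 6⁴ + 1⁴ + 3⁴ = 16 + 1296 + 1 + 81 = 1394
1394 = (1,8,1,8)_9 → 1⁴ + 8⁴ + 1⁴ + 8⁴ = 1 + 4096 + 1 + 4096 = 8194
8194 = (1,2,2,1,4)_9 → 1⁴ + 2⁴ + 2⁴ + 1⁴ + 4⁴ = 1 + 16 + 16 + 1 + 256 = 290
290 = (3,5,2)_9 → 3⁴ + 5⁴ + 2⁴ = 81 + 625 + 16 = 722
722 = (8,8,2)_9 → 8⁴ + 8⁴ + 2⁴ = 4096 + 4096 + 16 = 8208
8208 = (1,2,2,3,0)_9 → 1⁴ + 2⁴ + 2⁴ + 3⁴ + 0⁴ = 1 + 16 + 16 + 81 + 0 = 114
114 = (1,3,6)_9 → 1⁴ + 3⁴ + 6⁴ = 1 + 81 + 1296 = 1378
1378 = (1,8,0,1)_9 → 1⁴ + 8⁴ + 0⁴ + 1⁴ = 1 + 4096 + 0 + 1 = 4098  — 4098 repeats.
That took 12 steps.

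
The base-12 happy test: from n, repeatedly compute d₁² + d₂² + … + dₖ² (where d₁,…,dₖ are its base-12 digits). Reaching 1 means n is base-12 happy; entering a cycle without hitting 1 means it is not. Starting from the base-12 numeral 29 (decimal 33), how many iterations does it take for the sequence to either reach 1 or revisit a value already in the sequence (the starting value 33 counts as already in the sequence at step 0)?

5

33 = (2,9)_12 → 2² + 9² = 85
85 = (7,1)_12 → 7² + 1² = 50
50 = (4,2)_12 → 4² + 2² = 20
20 = (1,8)_12 → 1² + 8² = 65
65 = (5,5)_12 → 5² + 5² = 50  — 50 repeats.
That took 5 steps.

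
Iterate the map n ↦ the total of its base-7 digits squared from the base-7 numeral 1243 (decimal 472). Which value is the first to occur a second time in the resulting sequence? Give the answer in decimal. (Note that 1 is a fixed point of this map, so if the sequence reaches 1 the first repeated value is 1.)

2

472 = (1,2,4,3)_7 → 30
30 = (4,2)_7 → 20
20 = (2,6)_7 → 40
40 = (5,5)_7 → 50
50 = (1,0,1)_7 → 2
2 = (2)_7 → 4
4 = (4)_7 → 16
16 = (2,2)_7 → 8
8 = (1,1)_7 → 2  — 2 already appeared earlier.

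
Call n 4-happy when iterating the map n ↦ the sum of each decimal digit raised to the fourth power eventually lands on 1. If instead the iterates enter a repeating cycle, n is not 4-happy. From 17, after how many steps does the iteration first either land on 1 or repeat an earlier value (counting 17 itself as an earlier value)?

17 → 2402
2402 → 288
288 → 8208
8208 → 8208  — 8208 repeats.
That took 4 steps.

4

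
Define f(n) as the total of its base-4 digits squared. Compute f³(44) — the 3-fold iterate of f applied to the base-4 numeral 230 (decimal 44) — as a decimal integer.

44 = (2,3,0)_4 → 2² + 3² + 0² = 4 + 9 + 0 = 13
13 = (3,1)_4 → 3² + 1² = 9 + 1 = 10
10 = (2,2)_4 → 2² + 2² = 4 + 4 = 8

8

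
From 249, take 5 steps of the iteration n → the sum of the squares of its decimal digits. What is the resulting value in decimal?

249 → 2² + 4² + 9² = 4 + 16 + 81 = 101
101 → 1² + 0² + 1² = 1 + 0 + 1 = 2
2 → 2² = 4
4 → 4² = 16
16 → 1² + 6² = 1 + 36 = 37

37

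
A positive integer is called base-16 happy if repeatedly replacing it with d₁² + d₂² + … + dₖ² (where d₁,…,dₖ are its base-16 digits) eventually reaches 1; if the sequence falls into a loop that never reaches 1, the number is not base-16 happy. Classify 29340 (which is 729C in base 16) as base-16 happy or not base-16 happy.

29340 = (7,2,9,12)_16 → 7² + 2² + 9² + 12² = 278
278 = (1,1,6)_16 → 1² + 1² + 6² = 38
38 = (2,6)_16 → 2² + 6² = 40
40 = (2,8)_16 → 2² + 8² = 68
68 = (4,4)_16 → 4² + 4² = 32
32 = (2,0)_16 → 2² + 0² = 4
4 = (4)_16 → 4² = 16
16 = (1,0)_16 → 1² + 0² = 1  — reached 1.

base-16 happy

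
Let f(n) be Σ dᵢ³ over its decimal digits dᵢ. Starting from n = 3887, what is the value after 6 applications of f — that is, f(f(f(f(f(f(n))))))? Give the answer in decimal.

3887 → 3³ + 8³ + 8³ + 7³ = 27 + 512 + 512 + 343 = 1394
1394 → 1³ + 3³ + 9³ + 4³ = 1 + 27 + 729 + 64 = 821
821 → 8³ + 2³ + 1³ = 512 + 8 + 1 = 521
521 → 5³ + 2³ + 1³ = 125 + 8 + 1 = 134
134 → 1³ + 3³ + 4³ = 1 + 27 + 64 = 92
92 → 9³ + 2³ = 729 + 8 = 737

737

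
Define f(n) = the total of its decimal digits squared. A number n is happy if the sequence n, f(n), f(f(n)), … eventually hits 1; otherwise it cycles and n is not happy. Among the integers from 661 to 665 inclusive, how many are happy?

1

661: 661 → 73 → 58 → 89 → 145 → 42 → 20 → 4 → 16 → 37 → 58  (repeats 58)
662: 662 → 76 → 85 → 89 → 145 → 42 → 20 → 4 → 16 → 37 → 58 → 89  (repeats 89)
663: 663 → 81 → 65 → 61 → 37 → 58 → 89 → 145 → 42 → 20 → 4 → 16 → 37  (repeats 37)
664: 664 → 88 → 128 → 69 → 117 → 51 → 26 → 40 → 16 → 37 → 58 → 89 → 145 → 42 → 20 → 4 → 16  (repeats 16)
665: 665 → 97 → 130 → 10 → 1  (reaches 1)
happy: 665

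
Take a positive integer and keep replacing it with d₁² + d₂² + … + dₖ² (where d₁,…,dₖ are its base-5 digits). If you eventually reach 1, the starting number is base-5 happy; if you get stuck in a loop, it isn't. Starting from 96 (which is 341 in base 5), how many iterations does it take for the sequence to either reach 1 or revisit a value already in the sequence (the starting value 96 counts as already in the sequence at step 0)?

96 = (3,4,1)_5 → 3² + 4² + 1² = 26
26 = (1,0,1)_5 → 1² + 0² + 1² = 2
2 = (2)_5 → 2² = 4
4 = (4)_5 → 4² = 16
16 = (3,1)_5 → 3² + 1² = 10
10 = (2,0)_5 → 2² + 0² = 4  — 4 repeats.
That took 6 steps.

6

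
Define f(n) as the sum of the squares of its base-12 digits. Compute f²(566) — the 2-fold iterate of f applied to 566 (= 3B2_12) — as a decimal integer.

566 = (3,11,2)_12 → 3² + 11² + 2² = 9 + 121 + 4 = 134
134 = (11,2)_12 → 11² + 2² = 121 + 4 = 125

125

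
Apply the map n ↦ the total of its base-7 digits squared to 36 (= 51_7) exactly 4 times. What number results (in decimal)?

10

36 = (5,1)_7 → 26
26 = (3,5)_7 → 34
34 = (4,6)_7 → 52
52 = (1,0,3)_7 → 10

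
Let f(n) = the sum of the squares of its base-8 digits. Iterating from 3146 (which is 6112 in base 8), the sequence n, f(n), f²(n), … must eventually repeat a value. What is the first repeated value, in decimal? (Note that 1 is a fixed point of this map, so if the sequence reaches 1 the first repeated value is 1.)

3146 = (6,1,1,2)_8 → 6² + 1² + 1² + 2² = 36 + 1 + 1 + 4 = 42
42 = (5,2)_8 → 5² + 2² = 25 + 4 = 29
29 = (3,5)_8 → 3² + 5² = 9 + 25 = 34
34 = (4,2)_8 → 4² + 2² = 16 + 4 = 20
20 = (2,4)_8 → 2² + 4² = 4 + 16 = 20  — 20 already appeared earlier.

20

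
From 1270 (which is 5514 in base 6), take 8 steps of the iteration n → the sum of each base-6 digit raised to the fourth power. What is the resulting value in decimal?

1251

1270 = (5,5,1,4)_6 → 5⁴ + 5⁴ + 1⁴ + 4⁴ = 625 + 625 + 1 + 256 = 1507
1507 = (1,0,5,5,1)_6 → 1⁴ + 0⁴ + 5⁴ + 5⁴ + 1⁴ = 1 + 0 + 625 + 625 + 1 = 1252
1252 = (5,4,4,4)_6 → 5⁴ + 4⁴ + 4⁴ + 4⁴ = 625 + 256 + 256 + 256 = 1393
1393 = (1,0,2,4,1)_6 → 1⁴ + 0⁴ + 2⁴ + 4⁴ + 1⁴ = 1 + 0 + 16 + 256 + 1 = 274
274 = (1,1,3,4)_6 → 1⁴ + 1⁴ + 3⁴ + 4⁴ = 1 + 1 + 81 + 256 = 339
339 = (1,3,2,3)_6 → 1⁴ + 3⁴ + 2⁴ + 3⁴ = 1 + 81 + 16 + 81 = 179
179 = (4,5,5)_6 → 4⁴ + 5⁴ + 5⁴ = 256 + 625 + 625 = 1506
1506 = (1,0,5,5,0)_6 → 1⁴ + 0⁴ + 5⁴ + 5⁴ + 0⁴ = 1 + 0 + 625 + 625 + 0 = 1251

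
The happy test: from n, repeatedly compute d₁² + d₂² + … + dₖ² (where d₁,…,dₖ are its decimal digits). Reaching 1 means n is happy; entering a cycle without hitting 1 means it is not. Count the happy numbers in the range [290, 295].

2

290: 290 → 85 → 89 → 145 → 42 → 20 → 4 → 16 → 37 → 58 → 89  — not happy
291: 291 → 86 → 100 → 1  — happy
292: 292 → 89 → 145 → 42 → 20 → 4 → 16 → 37 → 58 → 89  — not happy
293: 293 → 94 → 97 → 130 → 10 → 1  — happy
294: 294 → 101 → 2 → 4 → 16 → 37 → 58 → 89 → 145 → 42 → 20 → 4  — not happy
295: 295 → 110 → 2 → 4 → 16 → 37 → 58 → 89 → 145 → 42 → 20 → 4  — not happy
happy: 291, 293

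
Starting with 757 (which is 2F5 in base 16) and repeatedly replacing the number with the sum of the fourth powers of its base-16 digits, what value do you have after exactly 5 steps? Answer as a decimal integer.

757 = (2,15,5)_16 → 2⁴ + 15⁴ + 5⁴ = 16 + 50625 + 625 = 51266
51266 = (12,8,4,2)_16 → 12⁴ + 8⁴ + 4⁴ + 2⁴ = 20736 + 4096 + 256 + 16 = 25104
25104 = (6,2,1,0)_16 → 6⁴ + 2⁴ + 1⁴ + 0⁴ = 1296 + 16 + 1 + 0 = 1313
1313 = (5,2,1)_16 → 5⁴ + 2⁴ + 1⁴ = 625 + 16 + 1 = 642
642 = (2,8,2)_16 → 2⁴ + 8⁴ + 2⁴ = 16 + 4096 + 16 = 4128

4128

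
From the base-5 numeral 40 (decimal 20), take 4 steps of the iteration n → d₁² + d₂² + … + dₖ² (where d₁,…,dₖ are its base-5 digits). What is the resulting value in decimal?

16

20 = (4,0)_5 → 16
16 = (3,1)_5 → 10
10 = (2,0)_5 → 4
4 = (4)_5 → 16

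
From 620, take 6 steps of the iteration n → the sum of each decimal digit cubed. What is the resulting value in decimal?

737

620 → 6³ + 2³ + 0³ = 216 + 8 + 0 = 224
224 → 2³ + 2³ + 4³ = 8 + 8 + 64 = 80
80 → 8³ + 0³ = 512 + 0 = 512
512 → 5³ + 1³ + 2³ = 125 + 1 + 8 = 134
134 → 1³ + 3³ + 4³ = 1 + 27 + 64 = 92
92 → 9³ + 2³ = 729 + 8 = 737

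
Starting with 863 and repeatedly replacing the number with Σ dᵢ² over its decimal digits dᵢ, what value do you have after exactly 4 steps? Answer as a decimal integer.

100

863 → 8² + 6² + 3² = 64 + 36 + 9 = 109
109 → 1² + 0² + 9² = 1 + 0 + 81 = 82
82 → 8² + 2² = 64 + 4 = 68
68 → 6² + 8² = 36 + 64 = 100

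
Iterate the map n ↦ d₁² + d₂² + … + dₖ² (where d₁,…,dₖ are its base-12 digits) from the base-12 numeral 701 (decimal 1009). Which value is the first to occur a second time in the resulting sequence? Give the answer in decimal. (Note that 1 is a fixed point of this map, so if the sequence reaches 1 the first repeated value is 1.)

1009 = (7,0,1)_12 → 7² + 0² + 1² = 49 + 0 + 1 = 50
50 = (4,2)_12 → 4² + 2² = 16 + 4 = 20
20 = (1,8)_12 → 1² + 8² = 1 + 64 = 65
65 = (5,5)_12 → 5² + 5² = 25 + 25 = 50  — 50 already appeared earlier.

50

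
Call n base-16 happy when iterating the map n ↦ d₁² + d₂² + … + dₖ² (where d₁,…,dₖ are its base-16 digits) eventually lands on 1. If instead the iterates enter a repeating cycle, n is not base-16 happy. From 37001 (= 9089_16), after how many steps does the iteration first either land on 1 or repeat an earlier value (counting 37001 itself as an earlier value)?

10

37001 = (9,0,8,9)_16 → 9² + 0² + 8² + 9² = 81 + 0 + 64 + 81 = 226
226 = (14,2)_16 → 14² + 2² = 196 + 4 = 200
200 = (12,8)_16 → 12² + 8² = 144 + 64 = 208
208 = (13,0)_16 → 13² + 0² = 169 + 0 = 169
169 = (10,9)_16 → 10² + 9² = 100 + 81 = 181
181 = (11,5)_16 → 11² + 5² = 121 + 25 = 146
146 = (9,2)_16 → 9² + 2² = 81 + 4 = 85
85 = (5,5)_16 → 5² + 5² = 25 + 25 = 50
50 = (3,2)_16 → 3² + 2² = 9 + 4 = 13
13 = (13)_16 → 13² = 169  — 169 repeats.
That took 10 steps.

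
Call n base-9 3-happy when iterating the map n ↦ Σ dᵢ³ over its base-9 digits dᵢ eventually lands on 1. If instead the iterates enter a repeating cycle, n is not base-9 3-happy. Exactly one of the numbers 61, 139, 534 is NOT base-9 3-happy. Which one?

534

61: 61 → 559 → 729 → 1  — reaches 1 (base-9 3-happy)
139: 139 → 281 → 99 → 9 → 1  — reaches 1 (base-9 3-happy)
534: 534 → 368 → 640 → 856 → 128 → 134 → 638 → 1198 → 470 → 476 → 980 → 540 → 432 → 152 → 856  — repeats 856 (not base-9 3-happy)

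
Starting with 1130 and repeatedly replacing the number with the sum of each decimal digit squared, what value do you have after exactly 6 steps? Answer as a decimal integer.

1130 → 11
11 → 2
2 → 4
4 → 16
16 → 37
37 → 58

58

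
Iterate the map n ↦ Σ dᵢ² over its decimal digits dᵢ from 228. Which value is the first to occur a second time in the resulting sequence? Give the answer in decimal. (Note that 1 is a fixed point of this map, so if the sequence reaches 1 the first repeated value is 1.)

228 → 2² + 2² + 8² = 4 + 4 + 64 = 72
72 → 7² + 2² = 49 + 4 = 53
53 → 5² + 3² = 25 + 9 = 34
34 → 3² + 4² = 9 + 16 = 25
25 → 2² + 5² = 4 + 25 = 29
29 → 2² + 9² = 4 + 81 = 85
85 → 8² + 5² = 64 + 25 = 89
89 → 8² + 9² = 64 + 81 = 145
145 → 1² + 4² + 5² = 1 + 16 + 25 = 42
42 → 4² + 2² = 16 + 4 = 20
20 → 2² + 0² = 4 + 0 = 4
4 → 4² = 16
16 → 1² + 6² = 1 + 36 = 37
37 → 3² + 7² = 9 + 49 = 58
58 → 5² + 8² = 25 + 64 = 89  — 89 already appeared earlier.

89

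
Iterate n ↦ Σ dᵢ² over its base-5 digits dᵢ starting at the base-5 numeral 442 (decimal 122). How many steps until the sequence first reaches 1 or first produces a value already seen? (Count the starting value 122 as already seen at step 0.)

122 = (4,4,2)_5 → 4² + 4² + 2² = 36
36 = (1,2,1)_5 → 1² + 2² + 1² = 6
6 = (1,1)_5 → 1² + 1² = 2
2 = (2)_5 → 2² = 4
4 = (4)_5 → 4² = 16
16 = (3,1)_5 → 3² + 1² = 10
10 = (2,0)_5 → 2² + 0² = 4  — 4 repeats.
That took 7 steps.

7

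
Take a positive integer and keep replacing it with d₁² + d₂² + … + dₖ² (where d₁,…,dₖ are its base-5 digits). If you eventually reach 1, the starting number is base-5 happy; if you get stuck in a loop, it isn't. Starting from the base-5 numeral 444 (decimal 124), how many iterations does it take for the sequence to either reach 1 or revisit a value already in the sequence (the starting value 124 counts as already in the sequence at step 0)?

7

124 = (4,4,4)_5 → 48
48 = (1,4,3)_5 → 26
26 = (1,0,1)_5 → 2
2 = (2)_5 → 4
4 = (4)_5 → 16
16 = (3,1)_5 → 10
10 = (2,0)_5 → 4  — 4 repeats.
That took 7 steps.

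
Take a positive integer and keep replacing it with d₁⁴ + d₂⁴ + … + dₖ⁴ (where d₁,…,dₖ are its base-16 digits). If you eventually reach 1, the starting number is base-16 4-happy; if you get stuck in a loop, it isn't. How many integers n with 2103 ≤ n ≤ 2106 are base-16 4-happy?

2

2103: 2103 → 6578 → 21219 → 39138 → 49089 → 86003 → 101588 → 53650 → 35139 → 10994 → 60657 → 109778 → 59314 → 55474 → 47314 → 47314  — not base-16 4-happy
2104: 2104 → 8273 → 642 → 4128 → 17 → 2 → 16 → 1  — base-16 4-happy
2105: 2105 → 10738 → 57218 → 83298 → 2194 → 10673 → 21219 → 39138 → 49089 → 86003 → 101588 → 53650 → 35139 → 10994 → 60657 → 109778 → 59314 → 55474 → 47314 → 47314  — not base-16 4-happy
2106: 2106 → 14177 → 3779 → 59233 → 42114 → 14368 → 4193 → 1298 → 642 → 4128 → 17 → 2 → 16 → 1  — base-16 4-happy
base-16 4-happy: 2104, 2106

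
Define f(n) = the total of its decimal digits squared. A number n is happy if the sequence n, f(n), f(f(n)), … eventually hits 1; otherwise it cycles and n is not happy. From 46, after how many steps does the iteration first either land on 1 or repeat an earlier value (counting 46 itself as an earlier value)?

46 → 4² + 6² = 16 + 36 = 52
52 → 5² + 2² = 25 + 4 = 29
29 → 2² + 9² = 4 + 81 = 85
85 → 8² + 5² = 64 + 25 = 89
89 → 8² + 9² = 64 + 81 = 145
145 → 1² + 4² + 5² = 1 + 16 + 25 = 42
42 → 4² + 2² = 16 + 4 = 20
20 → 2² + 0² = 4 + 0 = 4
4 → 4² = 16
16 → 1² + 6² = 1 + 36 = 37
37 → 3² + 7² = 9 + 49 = 58
58 → 5² + 8² = 25 + 64 = 89  — 89 repeats.
That took 12 steps.

12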